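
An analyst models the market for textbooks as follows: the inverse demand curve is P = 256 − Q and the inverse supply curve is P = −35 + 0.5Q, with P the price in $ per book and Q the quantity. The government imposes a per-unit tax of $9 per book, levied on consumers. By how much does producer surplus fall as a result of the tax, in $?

Producer surplus falls by $573.

Rewrite in direct form: Qd = 256 − P and Qs = 2P + 70.
Without the tax, 256 − P = 2P + 70 gives 3P = 186, so P* = $62 and Q* = 194.
With the tax collected from consumers, demand (in seller-price terms) shifts: Qd = 256 − (P + 9).
Solving gives Q = 188 with consumers paying $68 and suppliers receiving $59 (the $9 wedge).
ΔPS is the trapezoid between Q = 188 and Q = 194 of height $3: ½ · (194 + 188) · 3 = $573.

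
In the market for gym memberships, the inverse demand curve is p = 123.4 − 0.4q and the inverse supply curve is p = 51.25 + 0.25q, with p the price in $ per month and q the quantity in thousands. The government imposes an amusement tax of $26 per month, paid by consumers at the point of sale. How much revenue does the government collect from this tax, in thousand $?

Tax revenue = $1846 thousand.

Rewrite in direct form: qd = 308.5 − 2.5p and qs = 4p − 205.
Before the tax: set 308.5 − 2.5p = 4p − 205 → p* = $79, q* = 111.
With the tax collected from consumers, demand (in seller-price terms) shifts: qd = 308.5 − 2.5(p + 26).
New equilibrium: consumers pay $95, suppliers receive $69, q = 71. (Wedge: pb − ps = 26.)
Revenue = t · Q = 26 · 71 = $1846.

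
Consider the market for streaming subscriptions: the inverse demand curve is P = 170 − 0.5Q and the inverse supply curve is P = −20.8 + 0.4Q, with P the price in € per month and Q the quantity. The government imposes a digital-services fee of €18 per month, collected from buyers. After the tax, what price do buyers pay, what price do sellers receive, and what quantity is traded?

Buyers pay €74; sellers receive €56; quantity = 192.

Rewrite in direct form: Qd = 340 − 2P and Qs = 2.5P + 52.
Without the tax, 340 − 2P = 2.5P + 52 gives 4.5P = 288, so P* = €64 and Q* = 212.
With the tax collected from buyers, demand (in seller-price terms) shifts: Qd = 340 − 2(P + 18).
Solving gives Q = 192 with buyers paying €74 and sellers receiving €56 (the €18 wedge).
The less price-elastic side of the market bears the larger share of a per-unit tax.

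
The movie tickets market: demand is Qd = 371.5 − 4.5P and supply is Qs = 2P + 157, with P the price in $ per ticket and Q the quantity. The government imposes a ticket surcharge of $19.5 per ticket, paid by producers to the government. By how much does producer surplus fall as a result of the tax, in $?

Producer surplus falls by $2828.25.

Without the tax, 371.5 − 4.5P = 2P + 157 gives 6.5P = 214.5, so P* = $33 and Q* = 223.
With the tax collected from producers, supply shifts: Qs = 2(P − 19.5) + 157.
New equilibrium: buyers pay $39, producers receive $19.5, Q = 196. (Wedge: Pb − Ps = 19.5.)
ΔPS is the trapezoid between Q = 196 and Q = 223 of height $13.5: ½ · (223 + 196) · 13.5 = $2828.25.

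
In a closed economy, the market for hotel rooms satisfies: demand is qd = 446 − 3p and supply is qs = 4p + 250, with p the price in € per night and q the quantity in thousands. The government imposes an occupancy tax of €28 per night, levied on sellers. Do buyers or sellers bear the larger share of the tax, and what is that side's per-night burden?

Before the tax: set 446 − 3p = 4p + 250 → p* = €28, q* = 362.
With the tax collected from sellers, supply shifts: qs = 4(p − 28) + 250.
Solving gives q = 314 with buyers paying €44 and sellers receiving €16 (the €28 wedge).
Per-night burden: buyers €16, sellers €12.
Buyers take the larger share because demand is less price-elastic here (demand slope 3 vs supply slope 4).
The less price-elastic side of the market bears the larger share of a per-unit tax.

Buyers bear the larger share: €16 per night.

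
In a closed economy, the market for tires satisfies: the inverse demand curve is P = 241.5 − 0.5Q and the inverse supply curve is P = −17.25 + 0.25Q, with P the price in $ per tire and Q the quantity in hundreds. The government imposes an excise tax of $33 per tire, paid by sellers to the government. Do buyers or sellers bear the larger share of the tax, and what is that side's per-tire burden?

Buyers bear the larger share: $22 per tire.

Rewrite in direct form: Qd = 483 − 2P and Qs = 4P + 69.
Before the tax: set 483 − 2P = 4P + 69 → P* = $69, Q* = 345.
With the tax collected from sellers, supply shifts: Qs = 4(P − 33) + 69.
New equilibrium: buyers pay $91, sellers receive $58, Q = 301. (Wedge: Pb − Ps = 33.)
Per-tire burden: buyers $22, sellers $11.
Buyers take the larger share because demand is less price-elastic here (demand slope 2 vs supply slope 4).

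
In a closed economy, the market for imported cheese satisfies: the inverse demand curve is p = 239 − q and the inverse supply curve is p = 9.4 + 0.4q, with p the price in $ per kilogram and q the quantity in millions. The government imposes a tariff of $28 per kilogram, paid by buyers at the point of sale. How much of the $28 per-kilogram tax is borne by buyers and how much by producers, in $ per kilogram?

Buyers bear $20 per kilogram; producers bear $8 per kilogram.

Rewrite in direct form: qd = 239 − p and qs = 2.5p − 23.5.
Without the tax, 239 − p = 2.5p − 23.5 gives 3.5p = 262.5, so p* = $75 and q* = 164.
With the tax collected from buyers, demand (in seller-price terms) shifts: qd = 239 − (p + 28).
Solving gives q = 144 with buyers paying $95 and producers receiving $67 (the $28 wedge).
Burden on buyers: $20; on producers: $8. (They sum to $28.)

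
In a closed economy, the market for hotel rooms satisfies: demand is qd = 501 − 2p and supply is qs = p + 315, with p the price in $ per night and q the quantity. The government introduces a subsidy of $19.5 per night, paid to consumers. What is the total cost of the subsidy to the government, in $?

Government outlay = $7605.

Without the subsidy, 501 − 2p = p + 315 gives 3p = 186, so p* = $62 and q* = 377.
With a per-unit subsidy paid to consumers, each effectively pays p − 19.5, so demand becomes qd = 501 − 2(p − 19.5).
New equilibrium: consumers pay $55.5, suppliers receive $75, q = 390. (Wedge: pb − ps = −19.5.)
Outlay = t · Q = 19.5 · 390 = $7605.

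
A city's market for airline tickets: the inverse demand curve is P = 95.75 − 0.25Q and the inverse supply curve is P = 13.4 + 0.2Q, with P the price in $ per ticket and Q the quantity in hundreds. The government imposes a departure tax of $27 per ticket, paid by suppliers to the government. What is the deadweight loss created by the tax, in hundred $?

Rewrite in direct form: Qd = 383 − 4P and Qs = 5P − 67.
Before the tax: set 383 − 4P = 5P − 67 → P* = $50, Q* = 183.
With the tax collected from suppliers, supply shifts: Qs = 5(P − 27) − 67.
New equilibrium: consumers pay $65, suppliers receive $38, Q = 123. (Wedge: Pb − Ps = 27.)
Quantity falls by |ΔQ| = |183 − 123| = 60.
DWL = ½ · t · |ΔQ| = ½ · 27 · 60 = $810.

Deadweight loss = $810 hundred.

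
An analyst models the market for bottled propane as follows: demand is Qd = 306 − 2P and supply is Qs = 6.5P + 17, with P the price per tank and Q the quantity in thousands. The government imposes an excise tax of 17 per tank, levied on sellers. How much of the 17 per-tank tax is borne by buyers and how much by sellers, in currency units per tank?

Buyers bear 13 per tank; sellers bear 4 per tank.

Before the tax: set 306 − 2P = 6.5P + 17 → P* = 34, Q* = 238.
With the tax collected from sellers, supply shifts: Qs = 6.5(P − 17) + 17.
Solving gives Q = 212 with buyers paying 47 and sellers receiving 30 (the 17 wedge).
Burden on buyers: 13; on sellers: 4. (They sum to 17.)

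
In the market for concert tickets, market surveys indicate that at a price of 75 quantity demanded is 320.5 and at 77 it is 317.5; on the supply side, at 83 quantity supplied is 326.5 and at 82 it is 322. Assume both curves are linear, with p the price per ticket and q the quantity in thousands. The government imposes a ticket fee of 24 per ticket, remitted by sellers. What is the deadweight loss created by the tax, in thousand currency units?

Deadweight loss = 324 thousand.

Demand slope: (317.5 − 320.5)/(77 − 75) = -1.5, so qd = 433 − 1.5p.
Supply slope: (322 − 326.5)/(82 − 83) = 4.5, so qs = 4.5p − 47.
Before the tax: set 433 − 1.5p = 4.5p − 47 → p* = 80, q* = 313.
With the tax collected from sellers, supply shifts: qs = 4.5(p − 24) − 47.
New equilibrium: buyers pay 98, sellers receive 74, q = 286. (Wedge: pb − ps = 24.)
Quantity falls by |ΔQ| = |313 − 286| = 27.
DWL = ½ · t · |ΔQ| = ½ · 24 · 27 = 324.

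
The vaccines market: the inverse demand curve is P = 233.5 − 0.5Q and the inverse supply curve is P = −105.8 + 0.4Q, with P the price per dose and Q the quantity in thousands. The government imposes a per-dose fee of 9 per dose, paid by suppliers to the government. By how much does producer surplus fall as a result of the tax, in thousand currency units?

Rewrite in direct form: Qd = 467 − 2P and Qs = 2.5P + 264.5.
Before the tax: set 467 − 2P = 2.5P + 264.5 → P* = 45, Q* = 377.
With the tax collected from suppliers, supply shifts: Qs = 2.5(P − 9) + 264.5.
Solving gives Q = 367 with buyers paying 50 and suppliers receiving 41 (the 9 wedge).
ΔPS is the trapezoid between Q = 367 and Q = 377 of height 4: ½ · (377 + 367) · 4 = 1488.

Producer surplus falls by 1488 thousand.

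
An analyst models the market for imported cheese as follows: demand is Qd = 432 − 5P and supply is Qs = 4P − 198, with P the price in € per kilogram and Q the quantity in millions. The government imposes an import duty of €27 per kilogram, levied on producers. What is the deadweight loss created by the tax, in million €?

Without the tax, 432 − 5P = 4P − 198 gives 9P = 630, so P* = €70 and Q* = 82.
With the tax collected from producers, supply shifts: Qs = 4(P − 27) − 198.
New equilibrium: buyers pay €82, producers receive €55, Q = 22. (Wedge: Pb − Ps = 27.)
Quantity falls by |ΔQ| = |82 − 22| = 60.
DWL = ½ · t · |ΔQ| = ½ · 27 · 60 = €810.

Deadweight loss = €810 million.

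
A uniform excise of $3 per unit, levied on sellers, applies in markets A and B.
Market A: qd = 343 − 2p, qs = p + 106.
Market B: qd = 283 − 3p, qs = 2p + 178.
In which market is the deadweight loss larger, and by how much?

Market B, by $2.4.

Market A: pre-tax p* = $79, q* = 185; post-tax q = 183; deadweight loss = $3.
Market B: pre-tax p* = $21, q* = 220; post-tax q = 216.4; deadweight loss = $5.4.
Difference: $3 vs $5.4 → market B is larger by $2.4.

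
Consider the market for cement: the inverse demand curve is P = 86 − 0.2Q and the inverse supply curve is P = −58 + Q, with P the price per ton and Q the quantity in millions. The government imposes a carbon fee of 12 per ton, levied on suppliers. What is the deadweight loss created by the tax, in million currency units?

Deadweight loss = 60 million.

Inverting to Q(P) form: Qd = 430 − 5P; Qs = P + 58.
Before the tax: set 430 − 5P = P + 58 → P* = 62, Q* = 120.
With the tax collected from suppliers, supply shifts: Qs = (P − 12) + 58.
New equilibrium: buyers pay 64, suppliers receive 52, Q = 110. (Wedge: Pb − Ps = 12.)
Quantity falls by |ΔQ| = |120 − 110| = 10.
DWL = ½ · t · |ΔQ| = ½ · 12 · 10 = 60.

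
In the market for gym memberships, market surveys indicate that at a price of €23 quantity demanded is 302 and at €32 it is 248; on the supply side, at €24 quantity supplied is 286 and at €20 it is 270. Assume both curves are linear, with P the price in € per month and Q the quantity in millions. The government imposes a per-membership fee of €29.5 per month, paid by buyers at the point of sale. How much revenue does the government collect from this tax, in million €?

Demand slope: (248 − 302)/(32 − 23) = -6, so Qd = 440 − 6P.
Supply slope: (270 − 286)/(20 − 24) = 4, so Qs = 4P + 190.
Before the tax: set 440 − 6P = 4P + 190 → P* = €25, Q* = 290.
With the tax collected from buyers, demand (in seller-price terms) shifts: Qd = 440 − 6(P + 29.5).
Solving gives Q = 219.2 with buyers paying €36.8 and suppliers receiving €7.3 (the €29.5 wedge).
Revenue = t · Q = 29.5 · 219.2 = €6466.4.

Tax revenue = €6466.4 million.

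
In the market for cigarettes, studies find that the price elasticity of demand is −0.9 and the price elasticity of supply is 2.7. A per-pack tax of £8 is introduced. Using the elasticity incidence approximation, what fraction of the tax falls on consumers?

Consumers' share ≈ 0.75.

Incidence ratio: consumers' share ≈ εs / (εs + |εd|) = 2.7 / (2.7 + 0.9) = 0.75.
Supply is the more elastic side, so consumers bear the larger share.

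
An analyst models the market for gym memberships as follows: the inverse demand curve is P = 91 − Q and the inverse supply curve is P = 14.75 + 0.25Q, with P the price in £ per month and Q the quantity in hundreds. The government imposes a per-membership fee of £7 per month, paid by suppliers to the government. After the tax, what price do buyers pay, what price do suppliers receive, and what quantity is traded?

Buyers pay £35.6; suppliers receive £28.6; quantity = 55.4.

Rewrite in direct form: Qd = 91 − P and Qs = 4P − 59.
Without the tax, 91 − P = 4P − 59 gives 5P = 150, so P* = £30 and Q* = 61.
With the tax collected from suppliers, supply shifts: Qs = 4(P − 7) − 59.
Solving gives Q = 55.4 with buyers paying £35.6 and suppliers receiving £28.6 (the £7 wedge).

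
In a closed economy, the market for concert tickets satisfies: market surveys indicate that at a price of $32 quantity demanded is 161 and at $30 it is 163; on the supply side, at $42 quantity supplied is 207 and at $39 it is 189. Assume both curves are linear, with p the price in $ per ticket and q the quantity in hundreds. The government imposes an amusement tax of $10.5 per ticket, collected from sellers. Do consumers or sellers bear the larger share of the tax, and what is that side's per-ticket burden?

Consumers bear the larger share: $9 per ticket.

Demand slope: (163 − 161)/(30 − 32) = -1, so qd = 193 − p.
Supply slope: (189 − 207)/(39 − 42) = 6, so qs = 6p − 45.
Without the tax, 193 − p = 6p − 45 gives 7p = 238, so p* = $34 and q* = 159.
With the tax collected from sellers, supply shifts: qs = 6(p − 10.5) − 45.
Solving gives q = 150 with consumers paying $43 and sellers receiving $32.5 (the $10.5 wedge).
Per-ticket burden: consumers $9, sellers $1.5.
Consumers take the larger share because demand is less price-elastic here (demand slope 1 vs supply slope 6).
The less price-elastic side of the market bears the larger share of a per-unit tax.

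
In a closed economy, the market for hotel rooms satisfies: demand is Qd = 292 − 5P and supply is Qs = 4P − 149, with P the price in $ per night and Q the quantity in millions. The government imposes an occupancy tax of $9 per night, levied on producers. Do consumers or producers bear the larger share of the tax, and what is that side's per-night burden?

Before the tax: set 292 − 5P = 4P − 149 → P* = $49, Q* = 47.
With the tax collected from producers, supply shifts: Qs = 4(P − 9) − 149.
Solving gives Q = 27 with consumers paying $53 and producers receiving $44 (the $9 wedge).
Per-night burden: consumers $4, producers $5.
Producers take the larger share because supply is less price-elastic here (demand slope 5 vs supply slope 4).
The less price-elastic side of the market bears the larger share of a per-unit tax.

Producers bear the larger share: $5 per night.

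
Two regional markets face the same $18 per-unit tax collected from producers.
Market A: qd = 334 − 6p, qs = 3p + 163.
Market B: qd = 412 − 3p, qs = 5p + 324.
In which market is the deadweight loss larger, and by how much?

Market A, by $20.25.

Market A: pre-tax p* = $19, q* = 220; post-tax q = 184; deadweight loss = $324.
Market B: pre-tax p* = $11, q* = 379; post-tax q = 345.25; deadweight loss = $303.75.
Difference: $324 vs $303.75 → market A is larger by $20.25.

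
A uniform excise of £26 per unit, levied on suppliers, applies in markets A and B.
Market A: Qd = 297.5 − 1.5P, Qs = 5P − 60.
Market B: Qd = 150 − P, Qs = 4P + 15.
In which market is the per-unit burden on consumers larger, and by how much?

Market B, by £0.8.

Market A: pre-tax P* = £55, Q* = 215; post-tax Q = 185; per-unit burden on consumers = £20.
Market B: pre-tax P* = £27, Q* = 123; post-tax Q = 102.2; per-unit burden on consumers = £20.8.
Difference: £20 vs £20.8 → market B is larger by £0.8.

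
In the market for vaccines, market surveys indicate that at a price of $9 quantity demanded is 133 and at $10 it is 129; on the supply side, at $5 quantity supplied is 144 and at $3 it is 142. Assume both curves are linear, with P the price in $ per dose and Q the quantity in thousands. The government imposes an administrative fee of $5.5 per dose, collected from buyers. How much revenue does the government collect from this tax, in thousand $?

Demand slope: (129 − 133)/(10 − 9) = -4, so Qd = 169 − 4P.
Supply slope: (142 − 144)/(3 − 5) = 1, so Qs = P + 139.
Without the tax, 169 − 4P = P + 139 gives 5P = 30, so P* = $6 and Q* = 145.
With the tax collected from buyers, demand (in seller-price terms) shifts: Qd = 169 − 4(P + 5.5).
New equilibrium: buyers pay $7.1, sellers receive $1.6, Q = 140.6. (Wedge: Pb − Ps = 5.5.)
Revenue = t · Q = 5.5 · 140.6 = $773.3.

Tax revenue = $773.3 thousand.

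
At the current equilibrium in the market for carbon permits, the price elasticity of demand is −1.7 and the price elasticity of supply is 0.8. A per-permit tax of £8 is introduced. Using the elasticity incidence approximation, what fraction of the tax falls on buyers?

Buyers' share ≈ 0.32.

Incidence ratio: buyers' share ≈ εs / (εs + |εd|) = 0.8 / (0.8 + 1.7) = 0.32.
Supply is the less elastic side, so buyers bear the smaller share.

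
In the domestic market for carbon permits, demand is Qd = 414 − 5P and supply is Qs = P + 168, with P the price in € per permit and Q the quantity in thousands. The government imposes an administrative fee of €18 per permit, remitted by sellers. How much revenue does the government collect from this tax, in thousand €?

Tax revenue = €3492 thousand.

Before the tax: set 414 − 5P = P + 168 → P* = €41, Q* = 209.
With the tax collected from sellers, supply shifts: Qs = (P − 18) + 168.
Solving gives Q = 194 with buyers paying €44 and sellers receiving €26 (the €18 wedge).
Revenue = t · Q = 18 · 194 = €3492.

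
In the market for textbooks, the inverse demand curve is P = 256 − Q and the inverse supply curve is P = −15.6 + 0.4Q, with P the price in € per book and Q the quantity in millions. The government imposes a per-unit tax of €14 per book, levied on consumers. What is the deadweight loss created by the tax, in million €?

Rewrite in direct form: Qd = 256 − P and Qs = 2.5P + 39.
Before the tax: set 256 − P = 2.5P + 39 → P* = €62, Q* = 194.
With the tax collected from consumers, demand (in seller-price terms) shifts: Qd = 256 − (P + 14).
Solving gives Q = 184 with consumers paying €72 and sellers receiving €58 (the €14 wedge).
Quantity falls by |ΔQ| = |194 − 184| = 10.
DWL = ½ · t · |ΔQ| = ½ · 14 · 10 = €70.

Deadweight loss = €70 million.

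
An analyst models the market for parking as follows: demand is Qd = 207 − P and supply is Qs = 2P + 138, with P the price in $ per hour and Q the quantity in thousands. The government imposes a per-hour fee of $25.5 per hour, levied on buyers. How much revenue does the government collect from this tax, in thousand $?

Without the tax, 207 − P = 2P + 138 gives 3P = 69, so P* = $23 and Q* = 184.
With the tax collected from buyers, demand (in seller-price terms) shifts: Qd = 207 − (P + 25.5).
New equilibrium: buyers pay $40, sellers receive $14.5, Q = 167. (Wedge: Pb − Ps = 25.5.)
Revenue = t · Q = 25.5 · 167 = $4258.5.

Tax revenue = $4258.5 thousand.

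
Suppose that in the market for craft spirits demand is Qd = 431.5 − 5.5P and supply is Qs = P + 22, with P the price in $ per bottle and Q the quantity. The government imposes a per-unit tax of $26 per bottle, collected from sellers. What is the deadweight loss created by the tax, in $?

Before the tax: set 431.5 − 5.5P = P + 22 → P* = $63, Q* = 85.
With the tax collected from sellers, supply shifts: Qs = (P − 26) + 22.
New equilibrium: consumers pay $67, sellers receive $41, Q = 63. (Wedge: Pb − Ps = 26.)
Quantity falls by |ΔQ| = |85 − 63| = 22.
DWL = ½ · t · |ΔQ| = ½ · 26 · 22 = $286.

Deadweight loss = $286.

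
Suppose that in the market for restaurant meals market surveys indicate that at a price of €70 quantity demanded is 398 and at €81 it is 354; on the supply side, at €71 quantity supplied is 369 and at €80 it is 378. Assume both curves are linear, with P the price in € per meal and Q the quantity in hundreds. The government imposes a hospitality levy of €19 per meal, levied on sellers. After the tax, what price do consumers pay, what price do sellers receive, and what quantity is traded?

Demand slope: (354 − 398)/(81 − 70) = -4, so Qd = 678 − 4P.
Supply slope: (378 − 369)/(80 − 71) = 1, so Qs = P + 298.
Before the tax: set 678 − 4P = P + 298 → P* = €76, Q* = 374.
With the tax collected from sellers, supply shifts: Qs = (P − 19) + 298.
New equilibrium: consumers pay €79.8, sellers receive €60.8, Q = 358.8. (Wedge: Pb − Ps = 19.)

Consumers pay €79.8; sellers receive €60.8; quantity = 358.8.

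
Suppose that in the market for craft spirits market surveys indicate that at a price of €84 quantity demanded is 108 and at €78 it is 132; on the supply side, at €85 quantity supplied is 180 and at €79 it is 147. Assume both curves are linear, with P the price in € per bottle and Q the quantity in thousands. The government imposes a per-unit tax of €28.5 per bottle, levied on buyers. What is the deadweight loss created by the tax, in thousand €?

Deadweight loss = €940.5 thousand.

Demand slope: (132 − 108)/(78 − 84) = -4, so Qd = 444 − 4P.
Supply slope: (147 − 180)/(79 − 85) = 5.5, so Qs = 5.5P − 287.5.
Without the tax, 444 − 4P = 5.5P − 287.5 gives 9.5P = 731.5, so P* = €77 and Q* = 136.
With the tax collected from buyers, demand (in seller-price terms) shifts: Qd = 444 − 4(P + 28.5).
New equilibrium: buyers pay €93.5, suppliers receive €65, Q = 70. (Wedge: Pb − Ps = 28.5.)
Quantity falls by |ΔQ| = |136 − 70| = 66.
DWL = ½ · t · |ΔQ| = ½ · 28.5 · 66 = €940.5.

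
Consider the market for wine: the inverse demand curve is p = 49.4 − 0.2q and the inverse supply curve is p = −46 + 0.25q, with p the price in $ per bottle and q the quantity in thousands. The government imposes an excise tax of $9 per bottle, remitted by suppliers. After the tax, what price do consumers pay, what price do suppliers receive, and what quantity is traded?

Inverting to q(p) form: qd = 247 − 5p; qs = 4p + 184.
Without the tax, 247 − 5p = 4p + 184 gives 9p = 63, so p* = $7 and q* = 212.
With the tax collected from suppliers, supply shifts: qs = 4(p − 9) + 184.
Solving gives q = 192 with consumers paying $11 and suppliers receiving $2 (the $9 wedge).
The less price-elastic side of the market bears the larger share of a per-unit tax.

Consumers pay $11; suppliers receive $2; quantity = 192.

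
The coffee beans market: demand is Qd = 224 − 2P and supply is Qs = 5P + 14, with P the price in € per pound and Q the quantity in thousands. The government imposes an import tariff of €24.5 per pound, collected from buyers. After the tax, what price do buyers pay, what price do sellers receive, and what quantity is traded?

Buyers pay €47.5; sellers receive €23; quantity = 129.

Without the tax, 224 − 2P = 5P + 14 gives 7P = 210, so P* = €30 and Q* = 164.
With the tax collected from buyers, demand (in seller-price terms) shifts: Qd = 224 − 2(P + 24.5).
Solving gives Q = 129 with buyers paying €47.5 and sellers receiving €23 (the €24.5 wedge).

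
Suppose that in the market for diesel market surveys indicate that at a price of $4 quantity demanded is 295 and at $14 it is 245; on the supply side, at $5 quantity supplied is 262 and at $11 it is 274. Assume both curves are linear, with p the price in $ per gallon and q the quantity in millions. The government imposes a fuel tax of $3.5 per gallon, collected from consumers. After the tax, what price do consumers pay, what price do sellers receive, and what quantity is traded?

Consumers pay $10; sellers receive $6.5; quantity = 265.

Demand slope: (245 − 295)/(14 − 4) = -5, so qd = 315 − 5p.
Supply slope: (274 − 262)/(11 − 5) = 2, so qs = 2p + 252.
Before the tax: set 315 − 5p = 2p + 252 → p* = $9, q* = 270.
With the tax collected from consumers, demand (in seller-price terms) shifts: qd = 315 − 5(p + 3.5).
Solving gives q = 265 with consumers paying $10 and sellers receiving $6.5 (the $3.5 wedge).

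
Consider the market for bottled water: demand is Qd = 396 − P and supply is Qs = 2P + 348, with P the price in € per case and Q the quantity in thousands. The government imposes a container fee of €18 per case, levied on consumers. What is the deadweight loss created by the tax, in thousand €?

Deadweight loss = €108 thousand.

Before the tax: set 396 − P = 2P + 348 → P* = €16, Q* = 380.
With the tax collected from consumers, demand (in seller-price terms) shifts: Qd = 396 − (P + 18).
Solving gives Q = 368 with consumers paying €28 and producers receiving €10 (the €18 wedge).
Quantity falls by |ΔQ| = |380 − 368| = 12.
DWL = ½ · t · |ΔQ| = ½ · 18 · 12 = €108.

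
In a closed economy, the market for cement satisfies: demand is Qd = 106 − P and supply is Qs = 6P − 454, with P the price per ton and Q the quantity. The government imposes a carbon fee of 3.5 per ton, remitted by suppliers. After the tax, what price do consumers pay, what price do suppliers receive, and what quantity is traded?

Without the tax, 106 − P = 6P − 454 gives 7P = 560, so P* = 80 and Q* = 26.
With the tax collected from suppliers, supply shifts: Qs = 6(P − 3.5) − 454.
New equilibrium: consumers pay 83, suppliers receive 79.5, Q = 23. (Wedge: Pb − Ps = 3.5.)

Consumers pay 83; suppliers receive 79.5; quantity = 23.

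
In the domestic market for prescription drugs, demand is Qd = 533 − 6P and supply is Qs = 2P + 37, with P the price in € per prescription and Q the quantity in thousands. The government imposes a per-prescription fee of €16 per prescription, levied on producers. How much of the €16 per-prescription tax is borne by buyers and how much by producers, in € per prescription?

Without the tax, 533 − 6P = 2P + 37 gives 8P = 496, so P* = €62 and Q* = 161.
With the tax collected from producers, supply shifts: Qs = 2(P − 16) + 37.
New equilibrium: buyers pay €66, producers receive €50, Q = 137. (Wedge: Pb − Ps = 16.)
Burden on buyers: €4; on producers: €12. (They sum to €16.)

Buyers bear €4 per prescription; producers bear €12 per prescription.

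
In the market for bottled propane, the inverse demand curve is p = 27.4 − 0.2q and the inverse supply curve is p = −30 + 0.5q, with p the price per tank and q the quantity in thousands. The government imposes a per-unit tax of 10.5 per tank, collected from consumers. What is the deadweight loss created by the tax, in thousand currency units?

Rewrite in direct form: qd = 137 − 5p and qs = 2p + 60.
Before the tax: set 137 − 5p = 2p + 60 → p* = 11, q* = 82.
With the tax collected from consumers, demand (in seller-price terms) shifts: qd = 137 − 5(p + 10.5).
Solving gives q = 67 with consumers paying 14 and sellers receiving 3.5 (the 10.5 wedge).
Quantity falls by |ΔQ| = |82 − 67| = 15.
DWL = ½ · t · |ΔQ| = ½ · 10.5 · 15 = 78.75.

Deadweight loss = 78.75 thousand.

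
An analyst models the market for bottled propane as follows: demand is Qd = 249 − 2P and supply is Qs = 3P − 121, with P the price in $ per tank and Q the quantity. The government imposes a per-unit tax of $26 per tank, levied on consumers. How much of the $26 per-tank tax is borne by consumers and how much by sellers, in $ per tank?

Without the tax, 249 − 2P = 3P − 121 gives 5P = 370, so P* = $74 and Q* = 101.
With the tax collected from consumers, demand (in seller-price terms) shifts: Qd = 249 − 2(P + 26).
Solving gives Q = 69.8 with consumers paying $89.6 and sellers receiving $63.6 (the $26 wedge).
Burden on consumers: $15.6; on sellers: $10.4. (They sum to $26.)

Consumers bear $15.6 per tank; sellers bear $10.4 per tank.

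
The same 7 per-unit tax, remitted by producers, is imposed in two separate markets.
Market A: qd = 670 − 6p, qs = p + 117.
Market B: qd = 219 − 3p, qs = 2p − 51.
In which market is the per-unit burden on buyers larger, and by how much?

Market A: pre-tax p* = 79, q* = 196; post-tax q = 190; per-unit burden on buyers = 1.
Market B: pre-tax p* = 54, q* = 57; post-tax q = 48.6; per-unit burden on buyers = 2.8.
Difference: 1 vs 2.8 → market B is larger by 1.8.

Market B, by 1.8.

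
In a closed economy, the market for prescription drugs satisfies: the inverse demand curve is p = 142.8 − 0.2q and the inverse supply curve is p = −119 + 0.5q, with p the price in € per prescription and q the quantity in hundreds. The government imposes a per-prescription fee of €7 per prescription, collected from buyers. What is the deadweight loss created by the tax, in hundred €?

Rewrite in direct form: qd = 714 − 5p and qs = 2p + 238.
Without the tax, 714 − 5p = 2p + 238 gives 7p = 476, so p* = €68 and q* = 374.
With the tax collected from buyers, demand (in seller-price terms) shifts: qd = 714 − 5(p + 7).
New equilibrium: buyers pay €70, producers receive €63, q = 364. (Wedge: pb − ps = 7.)
Quantity falls by |ΔQ| = |374 − 364| = 10.
DWL = ½ · t · |ΔQ| = ½ · 7 · 10 = €35.

Deadweight loss = €35 hundred.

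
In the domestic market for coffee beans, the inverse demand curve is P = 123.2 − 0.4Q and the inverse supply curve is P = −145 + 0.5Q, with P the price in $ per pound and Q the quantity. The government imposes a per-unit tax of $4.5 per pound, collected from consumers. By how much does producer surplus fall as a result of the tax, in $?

Producer surplus falls by $738.75.

Rewrite in direct form: Qd = 308 − 2.5P and Qs = 2P + 290.
Without the tax, 308 − 2.5P = 2P + 290 gives 4.5P = 18, so P* = $4 and Q* = 298.
With the tax collected from consumers, demand (in seller-price terms) shifts: Qd = 308 − 2.5(P + 4.5).
Solving gives Q = 293 with consumers paying $6 and suppliers receiving $1.5 (the $4.5 wedge).
ΔPS is the trapezoid between Q = 293 and Q = 298 of height $2.5: ½ · (298 + 293) · 2.5 = $738.75.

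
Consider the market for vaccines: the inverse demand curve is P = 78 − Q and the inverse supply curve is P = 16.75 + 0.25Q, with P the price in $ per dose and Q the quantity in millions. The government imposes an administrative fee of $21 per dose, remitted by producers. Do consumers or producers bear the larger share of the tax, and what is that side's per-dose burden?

Rewrite in direct form: Qd = 78 − P and Qs = 4P − 67.
Without the tax, 78 − P = 4P − 67 gives 5P = 145, so P* = $29 and Q* = 49.
With the tax collected from producers, supply shifts: Qs = 4(P − 21) − 67.
Solving gives Q = 32.2 with consumers paying $45.8 and producers receiving $24.8 (the $21 wedge).
Per-dose burden: consumers $16.8, producers $4.2.
Consumers take the larger share because demand is less price-elastic here (demand slope 1 vs supply slope 4).

Consumers bear the larger share: $16.8 per dose.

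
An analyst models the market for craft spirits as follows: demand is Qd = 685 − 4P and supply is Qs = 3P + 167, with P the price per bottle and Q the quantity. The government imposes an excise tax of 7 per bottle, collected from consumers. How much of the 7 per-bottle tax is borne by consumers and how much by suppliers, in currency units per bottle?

Consumers bear 3 per bottle; suppliers bear 4 per bottle.

Before the tax: set 685 − 4P = 3P + 167 → P* = 74, Q* = 389.
With the tax collected from consumers, demand (in seller-price terms) shifts: Qd = 685 − 4(P + 7).
New equilibrium: consumers pay 77, suppliers receive 70, Q = 377. (Wedge: Pb − Ps = 7.)
Burden on consumers: 3; on suppliers: 4. (They sum to 7.)
The less price-elastic side of the market bears the larger share of a per-unit tax.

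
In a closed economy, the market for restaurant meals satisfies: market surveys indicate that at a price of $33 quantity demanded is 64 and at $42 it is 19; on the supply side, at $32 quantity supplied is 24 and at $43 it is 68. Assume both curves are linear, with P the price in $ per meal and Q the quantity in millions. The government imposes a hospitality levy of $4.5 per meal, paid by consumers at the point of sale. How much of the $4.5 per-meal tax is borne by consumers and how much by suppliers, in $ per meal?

Consumers bear $2 per meal; suppliers bear $2.5 per meal.

Demand slope: (19 − 64)/(42 − 33) = -5, so Qd = 229 − 5P.
Supply slope: (68 − 24)/(43 − 32) = 4, so Qs = 4P − 104.
Without the tax, 229 − 5P = 4P − 104 gives 9P = 333, so P* = $37 and Q* = 44.
With the tax collected from consumers, demand (in seller-price terms) shifts: Qd = 229 − 5(P + 4.5).
New equilibrium: consumers pay $39, suppliers receive $34.5, Q = 34. (Wedge: Pb − Ps = 4.5.)
Burden on consumers: $2; on suppliers: $2.5. (They sum to $4.5.)
The less price-elastic side of the market bears the larger share of a per-unit tax.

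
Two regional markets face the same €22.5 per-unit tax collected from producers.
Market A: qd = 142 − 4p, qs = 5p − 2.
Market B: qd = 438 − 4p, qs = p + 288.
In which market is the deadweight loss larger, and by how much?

Market A: pre-tax p* = €16, q* = 78; post-tax q = 28; deadweight loss = €562.5.
Market B: pre-tax p* = €30, q* = 318; post-tax q = 300; deadweight loss = €202.5.
Difference: €562.5 vs €202.5 → market A is larger by €360.

Market A, by €360.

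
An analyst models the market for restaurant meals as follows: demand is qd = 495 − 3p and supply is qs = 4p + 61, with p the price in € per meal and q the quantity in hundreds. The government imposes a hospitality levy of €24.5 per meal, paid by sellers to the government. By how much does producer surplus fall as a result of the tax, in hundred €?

Without the tax, 495 − 3p = 4p + 61 gives 7p = 434, so p* = €62 and q* = 309.
With the tax collected from sellers, supply shifts: qs = 4(p − 24.5) + 61.
New equilibrium: buyers pay €76, sellers receive €51.5, q = 267. (Wedge: pb − ps = 24.5.)
ΔPS is the trapezoid between Q = 267 and Q = 309 of height €10.5: ½ · (309 + 267) · 10.5 = €3024.

Producer surplus falls by €3024 hundred.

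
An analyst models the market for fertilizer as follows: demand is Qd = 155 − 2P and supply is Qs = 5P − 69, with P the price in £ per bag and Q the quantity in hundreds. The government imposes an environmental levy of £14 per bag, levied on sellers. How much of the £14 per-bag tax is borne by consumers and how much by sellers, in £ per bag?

Consumers bear £10 per bag; sellers bear £4 per bag.

Without the tax, 155 − 2P = 5P − 69 gives 7P = 224, so P* = £32 and Q* = 91.
With the tax collected from sellers, supply shifts: Qs = 5(P − 14) − 69.
Solving gives Q = 71 with consumers paying £42 and sellers receiving £28 (the £14 wedge).
Burden on consumers: £10; on sellers: £4. (They sum to £14.)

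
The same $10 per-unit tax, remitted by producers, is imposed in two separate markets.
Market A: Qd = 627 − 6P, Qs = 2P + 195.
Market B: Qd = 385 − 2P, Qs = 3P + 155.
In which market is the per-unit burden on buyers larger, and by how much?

Market A: pre-tax P* = $54, Q* = 303; post-tax Q = 288; per-unit burden on buyers = $2.5.
Market B: pre-tax P* = $46, Q* = 293; post-tax Q = 281; per-unit burden on buyers = $6.
Difference: $2.5 vs $6 → market B is larger by $3.5.

Market B, by $3.5.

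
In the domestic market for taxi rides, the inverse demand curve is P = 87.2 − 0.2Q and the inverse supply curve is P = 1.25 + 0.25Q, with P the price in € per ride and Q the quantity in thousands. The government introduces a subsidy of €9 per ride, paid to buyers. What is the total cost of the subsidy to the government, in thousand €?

Rewrite in direct form: Qd = 436 − 5P and Qs = 4P − 5.
Before the subsidy: set 436 − 5P = 4P − 5 → P* = €49, Q* = 191.
With a per-unit subsidy paid to buyers, each effectively pays P − 9, so demand becomes Qd = 436 − 5(P − 9).
Solving gives Q = 211 with buyers paying €45 and suppliers receiving €54 (the €9 wedge).
Outlay = t · Q = 9 · 211 = €1899.

Government outlay = €1899 thousand.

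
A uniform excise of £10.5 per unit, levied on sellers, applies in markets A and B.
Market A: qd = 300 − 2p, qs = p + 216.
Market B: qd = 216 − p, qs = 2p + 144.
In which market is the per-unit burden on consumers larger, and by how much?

Market B, by £3.5.

Market A: pre-tax p* = £28, q* = 244; post-tax q = 237; per-unit burden on consumers = £3.5.
Market B: pre-tax p* = £24, q* = 192; post-tax q = 185; per-unit burden on consumers = £7.
Difference: £3.5 vs £7 → market B is larger by £3.5.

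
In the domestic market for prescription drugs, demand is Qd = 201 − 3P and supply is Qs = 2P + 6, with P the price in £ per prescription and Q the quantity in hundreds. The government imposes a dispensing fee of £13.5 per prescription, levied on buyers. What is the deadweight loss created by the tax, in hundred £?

Before the tax: set 201 − 3P = 2P + 6 → P* = £39, Q* = 84.
With the tax collected from buyers, demand (in seller-price terms) shifts: Qd = 201 − 3(P + 13.5).
Solving gives Q = 67.8 with buyers paying £44.4 and suppliers receiving £30.9 (the £13.5 wedge).
Quantity falls by |ΔQ| = |84 − 67.8| = 16.2.
DWL = ½ · t · |ΔQ| = ½ · 13.5 · 16.2 = £109.35.

Deadweight loss = £109.35 hundred.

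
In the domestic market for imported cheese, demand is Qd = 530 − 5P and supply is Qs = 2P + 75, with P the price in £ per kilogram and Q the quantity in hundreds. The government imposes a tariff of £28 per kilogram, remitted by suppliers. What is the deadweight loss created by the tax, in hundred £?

Deadweight loss = £560 hundred.

Before the tax: set 530 − 5P = 2P + 75 → P* = £65, Q* = 205.
With the tax collected from suppliers, supply shifts: Qs = 2(P − 28) + 75.
Solving gives Q = 165 with buyers paying £73 and suppliers receiving £45 (the £28 wedge).
Quantity falls by |ΔQ| = |205 − 165| = 40.
DWL = ½ · t · |ΔQ| = ½ · 28 · 40 = £560.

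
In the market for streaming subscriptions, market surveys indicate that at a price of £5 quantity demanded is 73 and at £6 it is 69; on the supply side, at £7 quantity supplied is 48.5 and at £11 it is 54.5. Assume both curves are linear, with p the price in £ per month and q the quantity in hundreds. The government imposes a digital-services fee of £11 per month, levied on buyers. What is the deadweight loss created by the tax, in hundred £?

Demand slope: (69 − 73)/(6 − 5) = -4, so qd = 93 − 4p.
Supply slope: (54.5 − 48.5)/(11 − 7) = 1.5, so qs = 1.5p + 38.
Without the tax, 93 − 4p = 1.5p + 38 gives 5.5p = 55, so p* = £10 and q* = 53.
With the tax collected from buyers, demand (in seller-price terms) shifts: qd = 93 − 4(p + 11).
New equilibrium: buyers pay £13, producers receive £2, q = 41. (Wedge: pb − ps = 11.)
Quantity falls by |ΔQ| = |53 − 41| = 12.
DWL = ½ · t · |ΔQ| = ½ · 11 · 12 = £66.

Deadweight loss = £66 hundred.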